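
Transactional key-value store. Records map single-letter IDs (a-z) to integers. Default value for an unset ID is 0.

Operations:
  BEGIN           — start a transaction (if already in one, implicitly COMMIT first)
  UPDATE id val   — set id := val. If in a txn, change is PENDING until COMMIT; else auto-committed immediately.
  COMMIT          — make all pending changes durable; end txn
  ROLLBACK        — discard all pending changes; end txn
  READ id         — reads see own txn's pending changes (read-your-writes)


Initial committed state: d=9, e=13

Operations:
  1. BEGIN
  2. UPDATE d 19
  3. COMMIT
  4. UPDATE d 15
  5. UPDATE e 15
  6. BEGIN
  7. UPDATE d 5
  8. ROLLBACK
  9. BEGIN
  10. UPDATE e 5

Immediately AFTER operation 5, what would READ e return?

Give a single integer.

Answer: 15

Derivation:
Initial committed: {d=9, e=13}
Op 1: BEGIN: in_txn=True, pending={}
Op 2: UPDATE d=19 (pending; pending now {d=19})
Op 3: COMMIT: merged ['d'] into committed; committed now {d=19, e=13}
Op 4: UPDATE d=15 (auto-commit; committed d=15)
Op 5: UPDATE e=15 (auto-commit; committed e=15)
After op 5: visible(e) = 15 (pending={}, committed={d=15, e=15})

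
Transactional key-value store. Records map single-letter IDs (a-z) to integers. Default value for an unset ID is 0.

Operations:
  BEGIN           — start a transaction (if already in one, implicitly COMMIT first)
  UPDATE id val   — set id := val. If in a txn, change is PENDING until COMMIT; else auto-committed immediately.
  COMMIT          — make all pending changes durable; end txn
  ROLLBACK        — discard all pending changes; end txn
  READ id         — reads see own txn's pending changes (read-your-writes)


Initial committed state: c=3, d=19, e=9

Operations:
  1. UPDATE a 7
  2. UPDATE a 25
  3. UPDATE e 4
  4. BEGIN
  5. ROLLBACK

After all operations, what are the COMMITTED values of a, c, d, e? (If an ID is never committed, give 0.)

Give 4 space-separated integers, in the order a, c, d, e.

Answer: 25 3 19 4

Derivation:
Initial committed: {c=3, d=19, e=9}
Op 1: UPDATE a=7 (auto-commit; committed a=7)
Op 2: UPDATE a=25 (auto-commit; committed a=25)
Op 3: UPDATE e=4 (auto-commit; committed e=4)
Op 4: BEGIN: in_txn=True, pending={}
Op 5: ROLLBACK: discarded pending []; in_txn=False
Final committed: {a=25, c=3, d=19, e=4}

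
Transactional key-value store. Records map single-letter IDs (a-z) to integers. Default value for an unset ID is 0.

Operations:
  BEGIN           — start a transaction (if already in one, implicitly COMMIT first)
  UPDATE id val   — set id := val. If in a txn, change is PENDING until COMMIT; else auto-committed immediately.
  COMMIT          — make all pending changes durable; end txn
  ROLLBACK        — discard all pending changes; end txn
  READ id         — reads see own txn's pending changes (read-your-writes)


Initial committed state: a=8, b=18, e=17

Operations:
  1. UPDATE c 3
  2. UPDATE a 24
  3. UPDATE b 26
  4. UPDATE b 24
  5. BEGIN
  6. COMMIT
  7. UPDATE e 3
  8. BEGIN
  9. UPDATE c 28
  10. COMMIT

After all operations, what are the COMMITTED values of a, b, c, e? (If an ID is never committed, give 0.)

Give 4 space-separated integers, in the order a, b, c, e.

Initial committed: {a=8, b=18, e=17}
Op 1: UPDATE c=3 (auto-commit; committed c=3)
Op 2: UPDATE a=24 (auto-commit; committed a=24)
Op 3: UPDATE b=26 (auto-commit; committed b=26)
Op 4: UPDATE b=24 (auto-commit; committed b=24)
Op 5: BEGIN: in_txn=True, pending={}
Op 6: COMMIT: merged [] into committed; committed now {a=24, b=24, c=3, e=17}
Op 7: UPDATE e=3 (auto-commit; committed e=3)
Op 8: BEGIN: in_txn=True, pending={}
Op 9: UPDATE c=28 (pending; pending now {c=28})
Op 10: COMMIT: merged ['c'] into committed; committed now {a=24, b=24, c=28, e=3}
Final committed: {a=24, b=24, c=28, e=3}

Answer: 24 24 28 3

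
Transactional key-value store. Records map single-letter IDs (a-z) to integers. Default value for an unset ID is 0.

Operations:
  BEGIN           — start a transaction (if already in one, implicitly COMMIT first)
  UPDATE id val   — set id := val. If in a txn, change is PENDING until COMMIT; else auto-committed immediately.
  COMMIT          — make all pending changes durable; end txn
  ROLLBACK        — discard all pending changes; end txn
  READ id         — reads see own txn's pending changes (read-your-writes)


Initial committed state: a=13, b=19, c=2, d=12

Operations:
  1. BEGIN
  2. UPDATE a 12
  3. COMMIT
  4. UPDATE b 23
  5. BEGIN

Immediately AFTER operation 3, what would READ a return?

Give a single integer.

Answer: 12

Derivation:
Initial committed: {a=13, b=19, c=2, d=12}
Op 1: BEGIN: in_txn=True, pending={}
Op 2: UPDATE a=12 (pending; pending now {a=12})
Op 3: COMMIT: merged ['a'] into committed; committed now {a=12, b=19, c=2, d=12}
After op 3: visible(a) = 12 (pending={}, committed={a=12, b=19, c=2, d=12})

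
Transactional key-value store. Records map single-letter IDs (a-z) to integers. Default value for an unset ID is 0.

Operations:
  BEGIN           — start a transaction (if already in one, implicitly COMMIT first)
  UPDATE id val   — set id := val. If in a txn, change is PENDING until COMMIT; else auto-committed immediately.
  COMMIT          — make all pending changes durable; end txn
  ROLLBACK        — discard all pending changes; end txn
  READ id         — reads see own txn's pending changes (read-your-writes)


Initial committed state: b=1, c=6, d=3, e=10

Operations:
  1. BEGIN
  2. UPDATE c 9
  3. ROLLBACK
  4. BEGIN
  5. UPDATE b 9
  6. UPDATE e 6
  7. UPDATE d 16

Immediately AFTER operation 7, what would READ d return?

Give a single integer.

Answer: 16

Derivation:
Initial committed: {b=1, c=6, d=3, e=10}
Op 1: BEGIN: in_txn=True, pending={}
Op 2: UPDATE c=9 (pending; pending now {c=9})
Op 3: ROLLBACK: discarded pending ['c']; in_txn=False
Op 4: BEGIN: in_txn=True, pending={}
Op 5: UPDATE b=9 (pending; pending now {b=9})
Op 6: UPDATE e=6 (pending; pending now {b=9, e=6})
Op 7: UPDATE d=16 (pending; pending now {b=9, d=16, e=6})
After op 7: visible(d) = 16 (pending={b=9, d=16, e=6}, committed={b=1, c=6, d=3, e=10})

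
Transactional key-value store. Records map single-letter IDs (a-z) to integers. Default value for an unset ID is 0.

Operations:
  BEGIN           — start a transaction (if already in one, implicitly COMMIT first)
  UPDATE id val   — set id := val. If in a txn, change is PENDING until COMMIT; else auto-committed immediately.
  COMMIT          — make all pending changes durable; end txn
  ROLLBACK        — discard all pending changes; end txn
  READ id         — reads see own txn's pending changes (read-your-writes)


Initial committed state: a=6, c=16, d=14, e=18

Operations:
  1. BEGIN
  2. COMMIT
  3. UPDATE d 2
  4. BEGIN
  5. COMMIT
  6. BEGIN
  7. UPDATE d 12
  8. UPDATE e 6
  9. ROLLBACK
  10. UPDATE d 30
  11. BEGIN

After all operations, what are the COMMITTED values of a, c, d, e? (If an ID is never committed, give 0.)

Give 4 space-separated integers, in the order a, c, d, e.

Answer: 6 16 30 18

Derivation:
Initial committed: {a=6, c=16, d=14, e=18}
Op 1: BEGIN: in_txn=True, pending={}
Op 2: COMMIT: merged [] into committed; committed now {a=6, c=16, d=14, e=18}
Op 3: UPDATE d=2 (auto-commit; committed d=2)
Op 4: BEGIN: in_txn=True, pending={}
Op 5: COMMIT: merged [] into committed; committed now {a=6, c=16, d=2, e=18}
Op 6: BEGIN: in_txn=True, pending={}
Op 7: UPDATE d=12 (pending; pending now {d=12})
Op 8: UPDATE e=6 (pending; pending now {d=12, e=6})
Op 9: ROLLBACK: discarded pending ['d', 'e']; in_txn=False
Op 10: UPDATE d=30 (auto-commit; committed d=30)
Op 11: BEGIN: in_txn=True, pending={}
Final committed: {a=6, c=16, d=30, e=18}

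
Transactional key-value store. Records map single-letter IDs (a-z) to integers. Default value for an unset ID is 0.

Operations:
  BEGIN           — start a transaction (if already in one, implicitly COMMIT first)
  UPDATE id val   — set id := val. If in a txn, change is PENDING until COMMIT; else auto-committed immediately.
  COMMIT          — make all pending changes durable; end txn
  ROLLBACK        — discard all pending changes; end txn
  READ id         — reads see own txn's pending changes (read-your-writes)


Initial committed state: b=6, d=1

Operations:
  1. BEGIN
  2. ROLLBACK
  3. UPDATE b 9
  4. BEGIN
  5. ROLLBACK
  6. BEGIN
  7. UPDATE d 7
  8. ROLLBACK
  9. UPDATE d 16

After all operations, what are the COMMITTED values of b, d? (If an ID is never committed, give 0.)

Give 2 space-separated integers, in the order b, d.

Answer: 9 16

Derivation:
Initial committed: {b=6, d=1}
Op 1: BEGIN: in_txn=True, pending={}
Op 2: ROLLBACK: discarded pending []; in_txn=False
Op 3: UPDATE b=9 (auto-commit; committed b=9)
Op 4: BEGIN: in_txn=True, pending={}
Op 5: ROLLBACK: discarded pending []; in_txn=False
Op 6: BEGIN: in_txn=True, pending={}
Op 7: UPDATE d=7 (pending; pending now {d=7})
Op 8: ROLLBACK: discarded pending ['d']; in_txn=False
Op 9: UPDATE d=16 (auto-commit; committed d=16)
Final committed: {b=9, d=16}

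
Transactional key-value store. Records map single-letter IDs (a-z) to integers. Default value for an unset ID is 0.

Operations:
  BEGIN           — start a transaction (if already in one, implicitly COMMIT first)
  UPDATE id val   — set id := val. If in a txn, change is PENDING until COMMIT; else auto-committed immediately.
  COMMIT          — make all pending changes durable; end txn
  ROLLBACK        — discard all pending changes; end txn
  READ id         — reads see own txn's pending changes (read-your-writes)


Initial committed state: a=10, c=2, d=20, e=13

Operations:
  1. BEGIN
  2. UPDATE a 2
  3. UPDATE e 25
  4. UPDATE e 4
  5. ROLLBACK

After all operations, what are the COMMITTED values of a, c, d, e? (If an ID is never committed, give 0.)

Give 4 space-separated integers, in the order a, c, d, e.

Answer: 10 2 20 13

Derivation:
Initial committed: {a=10, c=2, d=20, e=13}
Op 1: BEGIN: in_txn=True, pending={}
Op 2: UPDATE a=2 (pending; pending now {a=2})
Op 3: UPDATE e=25 (pending; pending now {a=2, e=25})
Op 4: UPDATE e=4 (pending; pending now {a=2, e=4})
Op 5: ROLLBACK: discarded pending ['a', 'e']; in_txn=False
Final committed: {a=10, c=2, d=20, e=13}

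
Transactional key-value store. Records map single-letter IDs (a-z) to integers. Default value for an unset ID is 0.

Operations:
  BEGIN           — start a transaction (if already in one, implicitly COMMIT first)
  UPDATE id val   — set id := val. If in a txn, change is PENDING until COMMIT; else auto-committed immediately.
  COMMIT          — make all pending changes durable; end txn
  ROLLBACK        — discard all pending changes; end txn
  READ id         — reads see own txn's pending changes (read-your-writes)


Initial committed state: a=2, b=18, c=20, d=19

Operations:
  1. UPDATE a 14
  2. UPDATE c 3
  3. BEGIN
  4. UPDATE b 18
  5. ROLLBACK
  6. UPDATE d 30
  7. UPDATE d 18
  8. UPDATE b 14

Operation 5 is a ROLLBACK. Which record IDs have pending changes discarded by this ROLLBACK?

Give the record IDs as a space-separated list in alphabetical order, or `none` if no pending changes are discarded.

Initial committed: {a=2, b=18, c=20, d=19}
Op 1: UPDATE a=14 (auto-commit; committed a=14)
Op 2: UPDATE c=3 (auto-commit; committed c=3)
Op 3: BEGIN: in_txn=True, pending={}
Op 4: UPDATE b=18 (pending; pending now {b=18})
Op 5: ROLLBACK: discarded pending ['b']; in_txn=False
Op 6: UPDATE d=30 (auto-commit; committed d=30)
Op 7: UPDATE d=18 (auto-commit; committed d=18)
Op 8: UPDATE b=14 (auto-commit; committed b=14)
ROLLBACK at op 5 discards: ['b']

Answer: b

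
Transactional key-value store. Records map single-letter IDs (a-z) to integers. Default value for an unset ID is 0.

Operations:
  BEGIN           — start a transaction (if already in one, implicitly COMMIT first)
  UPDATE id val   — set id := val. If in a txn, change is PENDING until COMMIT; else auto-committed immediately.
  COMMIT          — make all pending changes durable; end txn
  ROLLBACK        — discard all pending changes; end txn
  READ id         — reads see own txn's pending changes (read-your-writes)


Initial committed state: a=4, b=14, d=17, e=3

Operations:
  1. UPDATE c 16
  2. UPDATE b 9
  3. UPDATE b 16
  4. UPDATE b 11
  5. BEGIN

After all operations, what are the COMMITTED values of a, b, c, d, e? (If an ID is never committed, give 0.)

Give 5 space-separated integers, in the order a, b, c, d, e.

Answer: 4 11 16 17 3

Derivation:
Initial committed: {a=4, b=14, d=17, e=3}
Op 1: UPDATE c=16 (auto-commit; committed c=16)
Op 2: UPDATE b=9 (auto-commit; committed b=9)
Op 3: UPDATE b=16 (auto-commit; committed b=16)
Op 4: UPDATE b=11 (auto-commit; committed b=11)
Op 5: BEGIN: in_txn=True, pending={}
Final committed: {a=4, b=11, c=16, d=17, e=3}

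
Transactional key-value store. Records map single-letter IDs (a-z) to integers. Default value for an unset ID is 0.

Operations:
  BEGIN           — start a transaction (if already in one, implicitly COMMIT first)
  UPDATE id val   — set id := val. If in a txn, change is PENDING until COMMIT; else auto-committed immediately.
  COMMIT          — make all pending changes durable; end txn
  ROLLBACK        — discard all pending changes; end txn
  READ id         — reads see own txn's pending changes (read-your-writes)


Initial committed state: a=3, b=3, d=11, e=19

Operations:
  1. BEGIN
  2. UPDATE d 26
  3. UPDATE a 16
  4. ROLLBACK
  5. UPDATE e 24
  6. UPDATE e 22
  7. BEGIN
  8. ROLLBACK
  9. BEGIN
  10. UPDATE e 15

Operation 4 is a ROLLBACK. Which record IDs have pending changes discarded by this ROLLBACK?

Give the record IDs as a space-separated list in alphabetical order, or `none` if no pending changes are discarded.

Initial committed: {a=3, b=3, d=11, e=19}
Op 1: BEGIN: in_txn=True, pending={}
Op 2: UPDATE d=26 (pending; pending now {d=26})
Op 3: UPDATE a=16 (pending; pending now {a=16, d=26})
Op 4: ROLLBACK: discarded pending ['a', 'd']; in_txn=False
Op 5: UPDATE e=24 (auto-commit; committed e=24)
Op 6: UPDATE e=22 (auto-commit; committed e=22)
Op 7: BEGIN: in_txn=True, pending={}
Op 8: ROLLBACK: discarded pending []; in_txn=False
Op 9: BEGIN: in_txn=True, pending={}
Op 10: UPDATE e=15 (pending; pending now {e=15})
ROLLBACK at op 4 discards: ['a', 'd']

Answer: a d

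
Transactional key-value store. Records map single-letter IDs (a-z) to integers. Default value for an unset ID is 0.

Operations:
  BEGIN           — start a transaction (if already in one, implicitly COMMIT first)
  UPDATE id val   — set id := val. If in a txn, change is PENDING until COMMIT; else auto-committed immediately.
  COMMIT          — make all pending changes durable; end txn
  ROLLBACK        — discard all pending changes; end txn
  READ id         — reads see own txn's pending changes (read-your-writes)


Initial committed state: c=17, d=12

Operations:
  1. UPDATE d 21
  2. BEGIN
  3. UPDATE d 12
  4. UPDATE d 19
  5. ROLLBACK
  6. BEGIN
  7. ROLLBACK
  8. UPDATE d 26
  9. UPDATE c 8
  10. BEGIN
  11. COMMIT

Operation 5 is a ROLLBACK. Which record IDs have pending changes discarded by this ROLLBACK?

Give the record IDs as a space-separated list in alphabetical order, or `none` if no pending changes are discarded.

Initial committed: {c=17, d=12}
Op 1: UPDATE d=21 (auto-commit; committed d=21)
Op 2: BEGIN: in_txn=True, pending={}
Op 3: UPDATE d=12 (pending; pending now {d=12})
Op 4: UPDATE d=19 (pending; pending now {d=19})
Op 5: ROLLBACK: discarded pending ['d']; in_txn=False
Op 6: BEGIN: in_txn=True, pending={}
Op 7: ROLLBACK: discarded pending []; in_txn=False
Op 8: UPDATE d=26 (auto-commit; committed d=26)
Op 9: UPDATE c=8 (auto-commit; committed c=8)
Op 10: BEGIN: in_txn=True, pending={}
Op 11: COMMIT: merged [] into committed; committed now {c=8, d=26}
ROLLBACK at op 5 discards: ['d']

Answer: d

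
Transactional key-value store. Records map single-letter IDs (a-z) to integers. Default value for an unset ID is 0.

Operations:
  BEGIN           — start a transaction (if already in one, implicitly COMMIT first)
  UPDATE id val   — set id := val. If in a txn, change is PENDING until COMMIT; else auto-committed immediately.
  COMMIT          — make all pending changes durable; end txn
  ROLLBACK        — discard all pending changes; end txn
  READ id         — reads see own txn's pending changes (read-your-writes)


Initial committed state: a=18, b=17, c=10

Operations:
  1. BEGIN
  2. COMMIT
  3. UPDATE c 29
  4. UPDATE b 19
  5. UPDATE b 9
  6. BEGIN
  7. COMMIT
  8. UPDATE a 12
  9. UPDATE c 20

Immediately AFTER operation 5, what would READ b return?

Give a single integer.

Initial committed: {a=18, b=17, c=10}
Op 1: BEGIN: in_txn=True, pending={}
Op 2: COMMIT: merged [] into committed; committed now {a=18, b=17, c=10}
Op 3: UPDATE c=29 (auto-commit; committed c=29)
Op 4: UPDATE b=19 (auto-commit; committed b=19)
Op 5: UPDATE b=9 (auto-commit; committed b=9)
After op 5: visible(b) = 9 (pending={}, committed={a=18, b=9, c=29})

Answer: 9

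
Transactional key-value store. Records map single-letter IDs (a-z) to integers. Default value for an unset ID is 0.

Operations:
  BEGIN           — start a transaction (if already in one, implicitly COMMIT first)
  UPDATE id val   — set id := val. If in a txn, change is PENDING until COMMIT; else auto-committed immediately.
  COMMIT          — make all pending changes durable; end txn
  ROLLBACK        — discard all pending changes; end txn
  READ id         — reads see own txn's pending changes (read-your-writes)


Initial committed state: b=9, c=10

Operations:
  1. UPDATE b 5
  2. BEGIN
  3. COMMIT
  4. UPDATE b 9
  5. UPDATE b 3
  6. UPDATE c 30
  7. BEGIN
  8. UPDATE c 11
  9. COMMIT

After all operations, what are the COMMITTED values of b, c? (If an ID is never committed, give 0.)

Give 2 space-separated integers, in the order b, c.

Initial committed: {b=9, c=10}
Op 1: UPDATE b=5 (auto-commit; committed b=5)
Op 2: BEGIN: in_txn=True, pending={}
Op 3: COMMIT: merged [] into committed; committed now {b=5, c=10}
Op 4: UPDATE b=9 (auto-commit; committed b=9)
Op 5: UPDATE b=3 (auto-commit; committed b=3)
Op 6: UPDATE c=30 (auto-commit; committed c=30)
Op 7: BEGIN: in_txn=True, pending={}
Op 8: UPDATE c=11 (pending; pending now {c=11})
Op 9: COMMIT: merged ['c'] into committed; committed now {b=3, c=11}
Final committed: {b=3, c=11}

Answer: 3 11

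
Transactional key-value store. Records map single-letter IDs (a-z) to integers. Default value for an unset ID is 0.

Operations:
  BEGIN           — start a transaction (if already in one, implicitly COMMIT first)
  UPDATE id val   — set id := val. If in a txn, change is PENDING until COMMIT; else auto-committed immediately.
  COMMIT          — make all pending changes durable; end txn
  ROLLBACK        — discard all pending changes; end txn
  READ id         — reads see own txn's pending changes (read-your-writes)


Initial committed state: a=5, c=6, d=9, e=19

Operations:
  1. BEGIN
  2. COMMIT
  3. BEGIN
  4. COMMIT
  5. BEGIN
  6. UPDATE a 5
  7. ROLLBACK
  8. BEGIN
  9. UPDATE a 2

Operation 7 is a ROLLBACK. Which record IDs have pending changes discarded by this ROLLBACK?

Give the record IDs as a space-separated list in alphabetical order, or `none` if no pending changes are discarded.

Answer: a

Derivation:
Initial committed: {a=5, c=6, d=9, e=19}
Op 1: BEGIN: in_txn=True, pending={}
Op 2: COMMIT: merged [] into committed; committed now {a=5, c=6, d=9, e=19}
Op 3: BEGIN: in_txn=True, pending={}
Op 4: COMMIT: merged [] into committed; committed now {a=5, c=6, d=9, e=19}
Op 5: BEGIN: in_txn=True, pending={}
Op 6: UPDATE a=5 (pending; pending now {a=5})
Op 7: ROLLBACK: discarded pending ['a']; in_txn=False
Op 8: BEGIN: in_txn=True, pending={}
Op 9: UPDATE a=2 (pending; pending now {a=2})
ROLLBACK at op 7 discards: ['a']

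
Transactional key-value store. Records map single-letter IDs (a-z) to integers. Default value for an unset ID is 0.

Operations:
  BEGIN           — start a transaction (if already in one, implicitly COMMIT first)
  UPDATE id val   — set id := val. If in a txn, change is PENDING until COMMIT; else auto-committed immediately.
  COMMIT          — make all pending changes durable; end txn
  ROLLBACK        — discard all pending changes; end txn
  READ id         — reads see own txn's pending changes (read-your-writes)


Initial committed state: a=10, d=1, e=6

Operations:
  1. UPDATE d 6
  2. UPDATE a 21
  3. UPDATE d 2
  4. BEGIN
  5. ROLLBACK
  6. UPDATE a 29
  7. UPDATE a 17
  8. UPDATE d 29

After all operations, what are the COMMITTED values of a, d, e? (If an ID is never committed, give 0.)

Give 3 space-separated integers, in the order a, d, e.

Answer: 17 29 6

Derivation:
Initial committed: {a=10, d=1, e=6}
Op 1: UPDATE d=6 (auto-commit; committed d=6)
Op 2: UPDATE a=21 (auto-commit; committed a=21)
Op 3: UPDATE d=2 (auto-commit; committed d=2)
Op 4: BEGIN: in_txn=True, pending={}
Op 5: ROLLBACK: discarded pending []; in_txn=False
Op 6: UPDATE a=29 (auto-commit; committed a=29)
Op 7: UPDATE a=17 (auto-commit; committed a=17)
Op 8: UPDATE d=29 (auto-commit; committed d=29)
Final committed: {a=17, d=29, e=6}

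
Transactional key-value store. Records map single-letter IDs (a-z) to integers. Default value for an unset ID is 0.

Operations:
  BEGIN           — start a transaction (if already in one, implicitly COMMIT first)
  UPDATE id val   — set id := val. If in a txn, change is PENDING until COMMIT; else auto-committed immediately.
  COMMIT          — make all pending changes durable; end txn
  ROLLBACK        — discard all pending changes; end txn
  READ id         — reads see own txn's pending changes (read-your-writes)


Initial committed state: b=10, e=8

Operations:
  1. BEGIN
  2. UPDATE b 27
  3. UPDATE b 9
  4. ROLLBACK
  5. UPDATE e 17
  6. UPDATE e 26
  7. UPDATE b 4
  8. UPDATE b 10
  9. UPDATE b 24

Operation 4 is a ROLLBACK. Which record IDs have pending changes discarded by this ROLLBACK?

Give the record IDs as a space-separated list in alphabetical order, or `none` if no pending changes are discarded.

Answer: b

Derivation:
Initial committed: {b=10, e=8}
Op 1: BEGIN: in_txn=True, pending={}
Op 2: UPDATE b=27 (pending; pending now {b=27})
Op 3: UPDATE b=9 (pending; pending now {b=9})
Op 4: ROLLBACK: discarded pending ['b']; in_txn=False
Op 5: UPDATE e=17 (auto-commit; committed e=17)
Op 6: UPDATE e=26 (auto-commit; committed e=26)
Op 7: UPDATE b=4 (auto-commit; committed b=4)
Op 8: UPDATE b=10 (auto-commit; committed b=10)
Op 9: UPDATE b=24 (auto-commit; committed b=24)
ROLLBACK at op 4 discards: ['b']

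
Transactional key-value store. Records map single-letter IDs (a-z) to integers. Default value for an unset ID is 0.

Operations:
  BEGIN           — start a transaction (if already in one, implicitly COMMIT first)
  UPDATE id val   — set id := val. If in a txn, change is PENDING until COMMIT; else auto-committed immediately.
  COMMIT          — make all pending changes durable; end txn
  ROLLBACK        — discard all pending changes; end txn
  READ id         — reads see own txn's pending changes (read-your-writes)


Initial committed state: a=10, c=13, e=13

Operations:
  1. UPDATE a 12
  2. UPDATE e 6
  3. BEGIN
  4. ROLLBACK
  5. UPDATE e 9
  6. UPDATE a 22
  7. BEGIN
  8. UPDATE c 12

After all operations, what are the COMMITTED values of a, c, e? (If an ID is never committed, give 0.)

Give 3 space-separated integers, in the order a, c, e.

Answer: 22 13 9

Derivation:
Initial committed: {a=10, c=13, e=13}
Op 1: UPDATE a=12 (auto-commit; committed a=12)
Op 2: UPDATE e=6 (auto-commit; committed e=6)
Op 3: BEGIN: in_txn=True, pending={}
Op 4: ROLLBACK: discarded pending []; in_txn=False
Op 5: UPDATE e=9 (auto-commit; committed e=9)
Op 6: UPDATE a=22 (auto-commit; committed a=22)
Op 7: BEGIN: in_txn=True, pending={}
Op 8: UPDATE c=12 (pending; pending now {c=12})
Final committed: {a=22, c=13, e=9}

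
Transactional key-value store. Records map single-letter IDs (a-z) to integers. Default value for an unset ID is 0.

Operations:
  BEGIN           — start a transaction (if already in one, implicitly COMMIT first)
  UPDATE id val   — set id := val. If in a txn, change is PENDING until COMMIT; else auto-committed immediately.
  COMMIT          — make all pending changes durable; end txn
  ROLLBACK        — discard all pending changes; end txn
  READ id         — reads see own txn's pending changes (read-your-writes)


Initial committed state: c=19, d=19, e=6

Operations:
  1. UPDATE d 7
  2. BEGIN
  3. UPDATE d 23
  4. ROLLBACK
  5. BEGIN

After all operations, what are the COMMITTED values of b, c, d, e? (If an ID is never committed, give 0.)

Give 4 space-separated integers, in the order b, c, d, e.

Answer: 0 19 7 6

Derivation:
Initial committed: {c=19, d=19, e=6}
Op 1: UPDATE d=7 (auto-commit; committed d=7)
Op 2: BEGIN: in_txn=True, pending={}
Op 3: UPDATE d=23 (pending; pending now {d=23})
Op 4: ROLLBACK: discarded pending ['d']; in_txn=False
Op 5: BEGIN: in_txn=True, pending={}
Final committed: {c=19, d=7, e=6}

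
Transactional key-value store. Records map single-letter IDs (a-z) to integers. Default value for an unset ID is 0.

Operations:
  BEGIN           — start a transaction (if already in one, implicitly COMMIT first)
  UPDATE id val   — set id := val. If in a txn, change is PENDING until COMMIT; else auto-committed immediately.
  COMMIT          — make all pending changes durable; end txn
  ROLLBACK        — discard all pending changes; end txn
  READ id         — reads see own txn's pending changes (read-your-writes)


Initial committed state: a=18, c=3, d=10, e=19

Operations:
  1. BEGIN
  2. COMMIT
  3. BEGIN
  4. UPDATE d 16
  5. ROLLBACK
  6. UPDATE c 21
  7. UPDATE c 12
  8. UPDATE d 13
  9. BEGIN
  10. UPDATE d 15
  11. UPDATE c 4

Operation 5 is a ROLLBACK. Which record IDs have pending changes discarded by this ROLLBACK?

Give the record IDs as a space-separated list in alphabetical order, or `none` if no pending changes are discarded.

Answer: d

Derivation:
Initial committed: {a=18, c=3, d=10, e=19}
Op 1: BEGIN: in_txn=True, pending={}
Op 2: COMMIT: merged [] into committed; committed now {a=18, c=3, d=10, e=19}
Op 3: BEGIN: in_txn=True, pending={}
Op 4: UPDATE d=16 (pending; pending now {d=16})
Op 5: ROLLBACK: discarded pending ['d']; in_txn=False
Op 6: UPDATE c=21 (auto-commit; committed c=21)
Op 7: UPDATE c=12 (auto-commit; committed c=12)
Op 8: UPDATE d=13 (auto-commit; committed d=13)
Op 9: BEGIN: in_txn=True, pending={}
Op 10: UPDATE d=15 (pending; pending now {d=15})
Op 11: UPDATE c=4 (pending; pending now {c=4, d=15})
ROLLBACK at op 5 discards: ['d']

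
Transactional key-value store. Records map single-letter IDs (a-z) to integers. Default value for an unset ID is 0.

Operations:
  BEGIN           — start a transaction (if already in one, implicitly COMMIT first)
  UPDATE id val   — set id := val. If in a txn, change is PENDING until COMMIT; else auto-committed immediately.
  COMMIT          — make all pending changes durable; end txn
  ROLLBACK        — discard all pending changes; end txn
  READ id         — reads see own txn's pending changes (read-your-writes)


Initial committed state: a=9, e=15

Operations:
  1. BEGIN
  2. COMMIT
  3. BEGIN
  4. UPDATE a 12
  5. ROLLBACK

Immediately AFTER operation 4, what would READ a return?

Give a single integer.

Answer: 12

Derivation:
Initial committed: {a=9, e=15}
Op 1: BEGIN: in_txn=True, pending={}
Op 2: COMMIT: merged [] into committed; committed now {a=9, e=15}
Op 3: BEGIN: in_txn=True, pending={}
Op 4: UPDATE a=12 (pending; pending now {a=12})
After op 4: visible(a) = 12 (pending={a=12}, committed={a=9, e=15})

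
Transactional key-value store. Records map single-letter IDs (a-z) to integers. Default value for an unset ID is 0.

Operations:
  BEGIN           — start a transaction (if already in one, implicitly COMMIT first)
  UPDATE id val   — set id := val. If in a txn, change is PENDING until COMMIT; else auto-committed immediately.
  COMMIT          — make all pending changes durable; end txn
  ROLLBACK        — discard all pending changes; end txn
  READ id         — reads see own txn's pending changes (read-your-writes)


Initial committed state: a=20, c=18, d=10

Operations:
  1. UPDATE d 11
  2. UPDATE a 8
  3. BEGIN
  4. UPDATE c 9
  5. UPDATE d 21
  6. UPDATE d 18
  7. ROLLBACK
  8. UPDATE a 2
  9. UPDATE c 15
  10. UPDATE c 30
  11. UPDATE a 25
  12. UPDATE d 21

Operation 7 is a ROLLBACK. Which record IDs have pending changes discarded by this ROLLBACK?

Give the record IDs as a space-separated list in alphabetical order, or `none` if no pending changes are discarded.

Initial committed: {a=20, c=18, d=10}
Op 1: UPDATE d=11 (auto-commit; committed d=11)
Op 2: UPDATE a=8 (auto-commit; committed a=8)
Op 3: BEGIN: in_txn=True, pending={}
Op 4: UPDATE c=9 (pending; pending now {c=9})
Op 5: UPDATE d=21 (pending; pending now {c=9, d=21})
Op 6: UPDATE d=18 (pending; pending now {c=9, d=18})
Op 7: ROLLBACK: discarded pending ['c', 'd']; in_txn=False
Op 8: UPDATE a=2 (auto-commit; committed a=2)
Op 9: UPDATE c=15 (auto-commit; committed c=15)
Op 10: UPDATE c=30 (auto-commit; committed c=30)
Op 11: UPDATE a=25 (auto-commit; committed a=25)
Op 12: UPDATE d=21 (auto-commit; committed d=21)
ROLLBACK at op 7 discards: ['c', 'd']

Answer: c d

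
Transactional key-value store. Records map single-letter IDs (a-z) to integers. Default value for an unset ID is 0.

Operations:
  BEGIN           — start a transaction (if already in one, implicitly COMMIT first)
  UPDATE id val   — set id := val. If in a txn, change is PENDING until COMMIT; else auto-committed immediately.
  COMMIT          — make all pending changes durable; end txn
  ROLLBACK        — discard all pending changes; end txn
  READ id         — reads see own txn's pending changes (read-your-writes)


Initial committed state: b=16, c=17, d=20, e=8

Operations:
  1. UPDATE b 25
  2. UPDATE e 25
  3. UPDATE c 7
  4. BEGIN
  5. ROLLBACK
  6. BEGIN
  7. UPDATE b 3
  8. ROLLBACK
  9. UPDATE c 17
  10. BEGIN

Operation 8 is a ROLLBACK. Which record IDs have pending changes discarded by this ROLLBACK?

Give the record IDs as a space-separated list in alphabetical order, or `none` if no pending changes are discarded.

Initial committed: {b=16, c=17, d=20, e=8}
Op 1: UPDATE b=25 (auto-commit; committed b=25)
Op 2: UPDATE e=25 (auto-commit; committed e=25)
Op 3: UPDATE c=7 (auto-commit; committed c=7)
Op 4: BEGIN: in_txn=True, pending={}
Op 5: ROLLBACK: discarded pending []; in_txn=False
Op 6: BEGIN: in_txn=True, pending={}
Op 7: UPDATE b=3 (pending; pending now {b=3})
Op 8: ROLLBACK: discarded pending ['b']; in_txn=False
Op 9: UPDATE c=17 (auto-commit; committed c=17)
Op 10: BEGIN: in_txn=True, pending={}
ROLLBACK at op 8 discards: ['b']

Answer: b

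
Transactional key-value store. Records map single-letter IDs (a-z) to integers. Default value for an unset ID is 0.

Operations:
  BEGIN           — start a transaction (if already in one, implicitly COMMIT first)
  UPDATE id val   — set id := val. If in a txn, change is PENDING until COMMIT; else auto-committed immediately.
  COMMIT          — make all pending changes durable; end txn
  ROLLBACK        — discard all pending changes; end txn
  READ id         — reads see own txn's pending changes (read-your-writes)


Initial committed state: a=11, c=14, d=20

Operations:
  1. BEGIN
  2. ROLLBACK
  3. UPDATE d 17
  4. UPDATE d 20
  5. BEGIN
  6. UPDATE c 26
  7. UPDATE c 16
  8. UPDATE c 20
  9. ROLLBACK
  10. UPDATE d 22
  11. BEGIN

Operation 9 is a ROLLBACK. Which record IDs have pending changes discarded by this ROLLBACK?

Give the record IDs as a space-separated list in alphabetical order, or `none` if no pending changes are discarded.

Answer: c

Derivation:
Initial committed: {a=11, c=14, d=20}
Op 1: BEGIN: in_txn=True, pending={}
Op 2: ROLLBACK: discarded pending []; in_txn=False
Op 3: UPDATE d=17 (auto-commit; committed d=17)
Op 4: UPDATE d=20 (auto-commit; committed d=20)
Op 5: BEGIN: in_txn=True, pending={}
Op 6: UPDATE c=26 (pending; pending now {c=26})
Op 7: UPDATE c=16 (pending; pending now {c=16})
Op 8: UPDATE c=20 (pending; pending now {c=20})
Op 9: ROLLBACK: discarded pending ['c']; in_txn=False
Op 10: UPDATE d=22 (auto-commit; committed d=22)
Op 11: BEGIN: in_txn=True, pending={}
ROLLBACK at op 9 discards: ['c']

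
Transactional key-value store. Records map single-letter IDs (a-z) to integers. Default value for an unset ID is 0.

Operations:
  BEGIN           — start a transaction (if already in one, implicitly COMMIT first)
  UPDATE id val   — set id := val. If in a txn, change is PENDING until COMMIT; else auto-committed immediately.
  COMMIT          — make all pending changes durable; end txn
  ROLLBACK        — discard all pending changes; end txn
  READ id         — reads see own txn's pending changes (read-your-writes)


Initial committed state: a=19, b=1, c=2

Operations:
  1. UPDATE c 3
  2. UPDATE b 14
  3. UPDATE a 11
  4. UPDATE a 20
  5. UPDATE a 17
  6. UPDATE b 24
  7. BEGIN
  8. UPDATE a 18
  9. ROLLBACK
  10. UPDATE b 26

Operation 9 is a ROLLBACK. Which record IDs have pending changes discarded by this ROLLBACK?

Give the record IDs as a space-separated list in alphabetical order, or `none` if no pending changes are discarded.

Answer: a

Derivation:
Initial committed: {a=19, b=1, c=2}
Op 1: UPDATE c=3 (auto-commit; committed c=3)
Op 2: UPDATE b=14 (auto-commit; committed b=14)
Op 3: UPDATE a=11 (auto-commit; committed a=11)
Op 4: UPDATE a=20 (auto-commit; committed a=20)
Op 5: UPDATE a=17 (auto-commit; committed a=17)
Op 6: UPDATE b=24 (auto-commit; committed b=24)
Op 7: BEGIN: in_txn=True, pending={}
Op 8: UPDATE a=18 (pending; pending now {a=18})
Op 9: ROLLBACK: discarded pending ['a']; in_txn=False
Op 10: UPDATE b=26 (auto-commit; committed b=26)
ROLLBACK at op 9 discards: ['a']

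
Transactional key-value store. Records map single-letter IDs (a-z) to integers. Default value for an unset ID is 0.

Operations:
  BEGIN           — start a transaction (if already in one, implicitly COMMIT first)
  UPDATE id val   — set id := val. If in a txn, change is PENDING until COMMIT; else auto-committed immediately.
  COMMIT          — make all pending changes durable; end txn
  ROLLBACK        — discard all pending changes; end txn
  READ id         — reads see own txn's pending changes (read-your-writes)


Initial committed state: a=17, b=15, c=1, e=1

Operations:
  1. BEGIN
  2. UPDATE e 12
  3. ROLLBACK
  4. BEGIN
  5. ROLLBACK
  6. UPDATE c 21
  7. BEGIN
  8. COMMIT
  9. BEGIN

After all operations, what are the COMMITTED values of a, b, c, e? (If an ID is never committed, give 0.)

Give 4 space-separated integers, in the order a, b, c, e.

Answer: 17 15 21 1

Derivation:
Initial committed: {a=17, b=15, c=1, e=1}
Op 1: BEGIN: in_txn=True, pending={}
Op 2: UPDATE e=12 (pending; pending now {e=12})
Op 3: ROLLBACK: discarded pending ['e']; in_txn=False
Op 4: BEGIN: in_txn=True, pending={}
Op 5: ROLLBACK: discarded pending []; in_txn=False
Op 6: UPDATE c=21 (auto-commit; committed c=21)
Op 7: BEGIN: in_txn=True, pending={}
Op 8: COMMIT: merged [] into committed; committed now {a=17, b=15, c=21, e=1}
Op 9: BEGIN: in_txn=True, pending={}
Final committed: {a=17, b=15, c=21, e=1}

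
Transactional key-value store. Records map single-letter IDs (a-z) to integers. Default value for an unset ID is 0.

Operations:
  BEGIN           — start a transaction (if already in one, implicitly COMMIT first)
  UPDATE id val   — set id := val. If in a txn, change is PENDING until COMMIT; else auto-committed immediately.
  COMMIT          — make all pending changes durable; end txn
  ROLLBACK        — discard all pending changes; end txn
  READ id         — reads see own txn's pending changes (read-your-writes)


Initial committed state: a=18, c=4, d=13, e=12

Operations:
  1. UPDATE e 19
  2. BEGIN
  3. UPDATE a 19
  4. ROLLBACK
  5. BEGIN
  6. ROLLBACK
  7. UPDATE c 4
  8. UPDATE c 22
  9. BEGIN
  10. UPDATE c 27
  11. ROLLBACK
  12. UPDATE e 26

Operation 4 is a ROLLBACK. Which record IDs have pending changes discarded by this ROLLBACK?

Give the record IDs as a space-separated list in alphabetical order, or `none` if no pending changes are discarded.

Answer: a

Derivation:
Initial committed: {a=18, c=4, d=13, e=12}
Op 1: UPDATE e=19 (auto-commit; committed e=19)
Op 2: BEGIN: in_txn=True, pending={}
Op 3: UPDATE a=19 (pending; pending now {a=19})
Op 4: ROLLBACK: discarded pending ['a']; in_txn=False
Op 5: BEGIN: in_txn=True, pending={}
Op 6: ROLLBACK: discarded pending []; in_txn=False
Op 7: UPDATE c=4 (auto-commit; committed c=4)
Op 8: UPDATE c=22 (auto-commit; committed c=22)
Op 9: BEGIN: in_txn=True, pending={}
Op 10: UPDATE c=27 (pending; pending now {c=27})
Op 11: ROLLBACK: discarded pending ['c']; in_txn=False
Op 12: UPDATE e=26 (auto-commit; committed e=26)
ROLLBACK at op 4 discards: ['a']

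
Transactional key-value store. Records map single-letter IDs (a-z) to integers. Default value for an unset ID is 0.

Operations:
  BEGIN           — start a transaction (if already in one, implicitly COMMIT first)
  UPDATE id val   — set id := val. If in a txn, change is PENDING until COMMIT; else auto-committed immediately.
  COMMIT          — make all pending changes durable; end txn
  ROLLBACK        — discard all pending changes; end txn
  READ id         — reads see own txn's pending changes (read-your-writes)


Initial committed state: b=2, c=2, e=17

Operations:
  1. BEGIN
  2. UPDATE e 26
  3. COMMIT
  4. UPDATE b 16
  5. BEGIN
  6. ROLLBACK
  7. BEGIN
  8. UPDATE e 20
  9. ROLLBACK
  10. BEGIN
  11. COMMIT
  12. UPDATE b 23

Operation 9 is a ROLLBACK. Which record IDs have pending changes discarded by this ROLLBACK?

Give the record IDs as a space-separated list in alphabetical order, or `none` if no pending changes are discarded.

Initial committed: {b=2, c=2, e=17}
Op 1: BEGIN: in_txn=True, pending={}
Op 2: UPDATE e=26 (pending; pending now {e=26})
Op 3: COMMIT: merged ['e'] into committed; committed now {b=2, c=2, e=26}
Op 4: UPDATE b=16 (auto-commit; committed b=16)
Op 5: BEGIN: in_txn=True, pending={}
Op 6: ROLLBACK: discarded pending []; in_txn=False
Op 7: BEGIN: in_txn=True, pending={}
Op 8: UPDATE e=20 (pending; pending now {e=20})
Op 9: ROLLBACK: discarded pending ['e']; in_txn=False
Op 10: BEGIN: in_txn=True, pending={}
Op 11: COMMIT: merged [] into committed; committed now {b=16, c=2, e=26}
Op 12: UPDATE b=23 (auto-commit; committed b=23)
ROLLBACK at op 9 discards: ['e']

Answer: e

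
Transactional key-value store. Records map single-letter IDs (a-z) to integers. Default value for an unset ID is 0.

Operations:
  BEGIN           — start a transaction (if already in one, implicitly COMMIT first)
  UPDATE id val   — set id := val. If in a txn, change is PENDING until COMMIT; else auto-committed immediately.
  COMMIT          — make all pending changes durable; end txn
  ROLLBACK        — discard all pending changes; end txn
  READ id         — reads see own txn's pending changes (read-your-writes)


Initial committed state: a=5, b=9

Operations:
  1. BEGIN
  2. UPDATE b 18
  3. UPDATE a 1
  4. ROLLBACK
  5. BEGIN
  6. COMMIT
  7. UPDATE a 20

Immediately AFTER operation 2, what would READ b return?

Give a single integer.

Initial committed: {a=5, b=9}
Op 1: BEGIN: in_txn=True, pending={}
Op 2: UPDATE b=18 (pending; pending now {b=18})
After op 2: visible(b) = 18 (pending={b=18}, committed={a=5, b=9})

Answer: 18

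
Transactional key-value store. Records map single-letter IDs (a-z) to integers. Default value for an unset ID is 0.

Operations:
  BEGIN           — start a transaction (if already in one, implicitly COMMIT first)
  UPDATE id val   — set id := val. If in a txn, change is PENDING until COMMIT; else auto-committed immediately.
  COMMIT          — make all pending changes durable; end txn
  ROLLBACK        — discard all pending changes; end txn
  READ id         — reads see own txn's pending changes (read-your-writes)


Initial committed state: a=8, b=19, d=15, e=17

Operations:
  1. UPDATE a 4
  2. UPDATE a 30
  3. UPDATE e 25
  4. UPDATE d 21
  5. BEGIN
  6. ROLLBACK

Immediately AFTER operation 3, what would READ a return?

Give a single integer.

Answer: 30

Derivation:
Initial committed: {a=8, b=19, d=15, e=17}
Op 1: UPDATE a=4 (auto-commit; committed a=4)
Op 2: UPDATE a=30 (auto-commit; committed a=30)
Op 3: UPDATE e=25 (auto-commit; committed e=25)
After op 3: visible(a) = 30 (pending={}, committed={a=30, b=19, d=15, e=25})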